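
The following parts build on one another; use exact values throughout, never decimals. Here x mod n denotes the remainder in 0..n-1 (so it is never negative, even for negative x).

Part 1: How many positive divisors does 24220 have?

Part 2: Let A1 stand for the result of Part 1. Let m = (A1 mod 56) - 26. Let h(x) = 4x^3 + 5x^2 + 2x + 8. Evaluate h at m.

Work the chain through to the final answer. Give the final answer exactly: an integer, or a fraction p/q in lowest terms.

-8

Part 1: 24220 = 2^2 * 5 * 7 * 173; number of divisors = (2+1) * (1+1) * (1+1) * (1+1) = 24; answer 24
Part 2: A1 = 24; m = -2; 4*(-2)^3 + 5*(-2)^2 + 2*(-2)^1 + 8 = (-32) + (20) + (-4) + (8) = -8; answer -8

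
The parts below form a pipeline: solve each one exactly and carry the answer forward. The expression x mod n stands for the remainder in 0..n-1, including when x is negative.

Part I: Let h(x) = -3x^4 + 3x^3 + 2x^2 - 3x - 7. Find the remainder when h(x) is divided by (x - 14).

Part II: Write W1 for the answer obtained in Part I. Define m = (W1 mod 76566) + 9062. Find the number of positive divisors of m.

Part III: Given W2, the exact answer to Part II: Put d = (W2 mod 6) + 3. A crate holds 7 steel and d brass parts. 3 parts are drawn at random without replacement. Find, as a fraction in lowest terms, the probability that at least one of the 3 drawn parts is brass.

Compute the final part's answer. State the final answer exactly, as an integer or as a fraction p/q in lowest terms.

17/24

Part I: remainder = value at the root: -3*(14)^4 + 3*(14)^3 + 2*(14)^2 - 3*(14)^1 - 7 = (-115248) + (8232) + (392) + (-42) + (-7) = -106673; answer -106673
Part II: W1 = -106673; m = 55521; 55521 = 3^2 * 31 * 199; number of divisors = (2+1) * (1+1) * (1+1) = 12; answer 12
Part III: W2 = 12; d = 3; total draws C(10,3) = 120; complement C(7,3) = 35; favorable 120 - 35 = 85; P = 17/24; answer 17/24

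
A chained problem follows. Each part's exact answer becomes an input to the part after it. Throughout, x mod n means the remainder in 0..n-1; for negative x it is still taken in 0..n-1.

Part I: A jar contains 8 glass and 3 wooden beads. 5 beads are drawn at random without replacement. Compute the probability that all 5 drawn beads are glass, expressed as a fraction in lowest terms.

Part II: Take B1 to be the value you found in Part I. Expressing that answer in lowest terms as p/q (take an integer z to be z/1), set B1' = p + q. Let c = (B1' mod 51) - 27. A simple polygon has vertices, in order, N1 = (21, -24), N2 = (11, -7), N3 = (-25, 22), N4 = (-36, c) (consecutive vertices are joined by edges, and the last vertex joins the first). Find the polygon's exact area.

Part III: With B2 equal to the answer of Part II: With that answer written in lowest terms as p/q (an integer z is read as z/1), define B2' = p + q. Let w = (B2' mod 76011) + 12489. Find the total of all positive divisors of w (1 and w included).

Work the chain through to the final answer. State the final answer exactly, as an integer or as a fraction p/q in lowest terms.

Part I: total draws C(11,5) = 462; favorable C(8,5) = 56; P = 4/33; answer 4/33
Part II: B1 = 4/33; threaded value p + q = 37; c = 10; cross terms: (21*-7 - 11*-24)=117, (11*22 - -25*-7)=67, (-25*10 - -36*22)=542, (-36*-24 - 21*10)=654; twice the area = |1380| = 1380; area = 690; answer 690
Part III: B2 = 690; threaded value p + q = 691; w = 13180; 13180 = 2^2 * 5 * 659; sigma = (1 + 2 + 4) * (1 + 5) * (1 + 659) = 7 * 6 * 660 = 27720; answer 27720

27720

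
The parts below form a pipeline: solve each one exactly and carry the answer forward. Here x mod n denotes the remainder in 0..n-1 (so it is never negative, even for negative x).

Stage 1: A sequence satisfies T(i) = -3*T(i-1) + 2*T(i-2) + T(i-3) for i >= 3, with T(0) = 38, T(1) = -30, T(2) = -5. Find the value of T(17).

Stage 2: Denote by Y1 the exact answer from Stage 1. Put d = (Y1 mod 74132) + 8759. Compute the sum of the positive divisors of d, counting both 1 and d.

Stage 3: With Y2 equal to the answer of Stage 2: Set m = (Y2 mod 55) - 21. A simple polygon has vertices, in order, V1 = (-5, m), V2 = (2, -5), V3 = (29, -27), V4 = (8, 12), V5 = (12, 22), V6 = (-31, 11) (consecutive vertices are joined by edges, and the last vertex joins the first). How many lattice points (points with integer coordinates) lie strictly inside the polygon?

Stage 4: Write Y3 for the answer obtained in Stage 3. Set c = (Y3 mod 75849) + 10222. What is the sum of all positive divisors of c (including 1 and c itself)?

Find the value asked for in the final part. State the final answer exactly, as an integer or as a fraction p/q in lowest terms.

Stage 1: T(3) = -3*(-5) + 2*(-30) + 1*(38) = -7; iterating: T(3)=-7, T(4)=-19, T(5)=38, T(6)=-159, T(7)=534, T(8)=-1882, T(9)=6555, T(10)=-22895, T(11)=79913, T(12)=-278974, T(13)=973853, T(14)=-3399594, T(15)=11867514, T(16)=-41427877, T(17)=144619065; answer 144619065
Stage 2: Y1 = 144619065; d = 70424; 70424 = 2^3 * 8803; sigma = (1 + 2 + 4 + 8) * (1 + 8803) = 15 * 8804 = 132060; answer 132060
Stage 3: Y2 = 132060; m = -16; cross terms: (-5*-5 - 2*-16)=57, (2*-27 - 29*-5)=91, (29*12 - 8*-27)=564, (8*22 - 12*12)=32, (12*11 - -31*22)=814, (-31*-16 - -5*11)=551; twice the area = |2109| = 2109; area = 2109/2; boundary points = 1 + 1 + 3 + 2 + 1 + 1 = 9; strictly interior points = area - boundary/2 + 1 = 1051; answer 1051
Stage 4: Y3 = 1051; c = 11273; 11273 is prime, so its only divisors are 1 and 11273; sigma = 1 + 11273 = 11274; answer 11274

11274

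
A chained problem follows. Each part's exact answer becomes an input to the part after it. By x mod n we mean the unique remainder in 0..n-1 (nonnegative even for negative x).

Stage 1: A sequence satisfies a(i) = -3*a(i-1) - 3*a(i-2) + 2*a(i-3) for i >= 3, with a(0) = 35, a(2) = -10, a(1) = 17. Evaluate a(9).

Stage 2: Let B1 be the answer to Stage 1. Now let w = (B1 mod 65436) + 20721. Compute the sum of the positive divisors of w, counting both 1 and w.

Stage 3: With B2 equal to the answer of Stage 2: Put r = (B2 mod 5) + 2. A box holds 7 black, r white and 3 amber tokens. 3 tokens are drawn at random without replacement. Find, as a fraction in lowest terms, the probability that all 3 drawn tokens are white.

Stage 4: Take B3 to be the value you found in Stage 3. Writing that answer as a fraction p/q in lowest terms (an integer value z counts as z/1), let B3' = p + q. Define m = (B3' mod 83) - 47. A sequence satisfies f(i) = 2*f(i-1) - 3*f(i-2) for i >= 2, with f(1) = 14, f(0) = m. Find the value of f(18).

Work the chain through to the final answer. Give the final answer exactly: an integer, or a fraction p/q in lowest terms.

Stage 1: a(3) = -3*(-10) - 3*(17) + 2*(35) = 49; iterating: a(3)=49, a(4)=-83, a(5)=82, a(6)=101, a(7)=-715, a(8)=2006, a(9)=-3671; answer -3671
Stage 2: B1 = -3671; w = 82486; 82486 = 2 * 41243; sigma = (1 + 2) * (1 + 41243) = 3 * 41244 = 123732; answer 123732
Stage 3: B2 = 123732; r = 4; total draws C(14,3) = 364; favorable C(4,3) = 4; P = 1/91; answer 1/91
Stage 4: B3 = 1/91; threaded value p + q = 92; m = -38; f(2) = 2*(14) - 3*(-38) = 142; iterating: f(2)=142, f(3)=242, f(4)=58, f(5)=-610, f(6)=-1394, f(7)=-958, f(8)=2266, f(9)=7406, f(10)=8014, f(11)=-6190, f(12)=-36422, f(13)=-54274, f(14)=718, f(15)=164258, f(16)=326362, f(17)=159950, f(18)=-659186; answer -659186

-659186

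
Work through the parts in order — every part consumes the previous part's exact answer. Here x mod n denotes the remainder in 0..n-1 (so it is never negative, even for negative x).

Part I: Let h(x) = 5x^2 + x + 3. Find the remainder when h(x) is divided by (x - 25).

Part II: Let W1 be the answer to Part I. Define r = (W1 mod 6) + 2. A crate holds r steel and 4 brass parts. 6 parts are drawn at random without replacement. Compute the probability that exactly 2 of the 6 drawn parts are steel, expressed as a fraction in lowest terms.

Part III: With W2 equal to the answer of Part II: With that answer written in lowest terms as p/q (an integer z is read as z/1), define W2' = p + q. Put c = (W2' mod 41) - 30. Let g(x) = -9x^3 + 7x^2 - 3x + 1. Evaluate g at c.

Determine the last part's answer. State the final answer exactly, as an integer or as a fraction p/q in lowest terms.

128521

Part I: remainder = value at the root: 5*(25)^2 + 1*(25)^1 + 3 = (3125) + (25) + (3) = 3153; answer 3153
Part II: W1 = 3153; r = 5; total draws C(9,6) = 84; favorable C(5,2)*C(4,4) = 10; P = 5/42; answer 5/42
Part III: W2 = 5/42; threaded value p + q = 47; c = -24; -9*(-24)^3 + 7*(-24)^2 - 3*(-24)^1 + 1 = (124416) + (4032) + (72) + (1) = 128521; answer 128521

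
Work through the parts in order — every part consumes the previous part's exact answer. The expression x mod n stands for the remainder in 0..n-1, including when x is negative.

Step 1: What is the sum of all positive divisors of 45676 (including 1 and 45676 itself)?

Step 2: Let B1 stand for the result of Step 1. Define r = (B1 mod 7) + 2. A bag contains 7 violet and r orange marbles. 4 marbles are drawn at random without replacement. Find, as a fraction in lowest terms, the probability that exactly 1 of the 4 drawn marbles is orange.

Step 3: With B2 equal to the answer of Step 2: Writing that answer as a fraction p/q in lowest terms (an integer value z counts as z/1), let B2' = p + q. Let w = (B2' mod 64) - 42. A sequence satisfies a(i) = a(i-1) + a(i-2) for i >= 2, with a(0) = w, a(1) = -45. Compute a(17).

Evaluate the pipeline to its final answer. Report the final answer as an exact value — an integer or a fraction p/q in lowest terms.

Step 1: 45676 = 2^2 * 19 * 601; sigma = (1 + 2 + 4) * (1 + 19) * (1 + 601) = 7 * 20 * 602 = 84280; answer 84280
Step 2: B1 = 84280; r = 2; total draws C(9,4) = 126; favorable C(2,1)*C(7,3) = 70; P = 5/9; answer 5/9
Step 3: B2 = 5/9; threaded value p + q = 14; w = -28; a(2) = 1*(-45) + 1*(-28) = -73; iterating: a(2)=-73, a(3)=-118, a(4)=-191, a(5)=-309, a(6)=-500, a(7)=-809, a(8)=-1309, a(9)=-2118, a(10)=-3427, a(11)=-5545, a(12)=-8972, a(13)=-14517, a(14)=-23489, a(15)=-38006, a(16)=-61495, a(17)=-99501; answer -99501

-99501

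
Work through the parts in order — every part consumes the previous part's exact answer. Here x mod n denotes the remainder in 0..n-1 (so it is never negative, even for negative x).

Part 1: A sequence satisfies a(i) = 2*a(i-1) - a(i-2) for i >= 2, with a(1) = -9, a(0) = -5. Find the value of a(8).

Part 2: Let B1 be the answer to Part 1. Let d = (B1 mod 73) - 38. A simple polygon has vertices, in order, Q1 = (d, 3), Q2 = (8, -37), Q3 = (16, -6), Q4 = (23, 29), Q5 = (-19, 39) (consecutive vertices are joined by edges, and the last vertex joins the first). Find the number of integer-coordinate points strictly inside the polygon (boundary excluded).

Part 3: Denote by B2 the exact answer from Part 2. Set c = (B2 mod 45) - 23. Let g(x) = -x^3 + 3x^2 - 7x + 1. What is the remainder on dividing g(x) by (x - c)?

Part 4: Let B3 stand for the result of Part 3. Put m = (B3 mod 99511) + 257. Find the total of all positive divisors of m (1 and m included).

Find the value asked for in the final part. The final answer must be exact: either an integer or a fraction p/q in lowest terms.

540

Part 1: a(2) = 2*(-9) - 1*(-5) = -13; iterating: a(2)=-13, a(3)=-17, a(4)=-21, a(5)=-25, a(6)=-29, a(7)=-33, a(8)=-37; answer -37
Part 2: B1 = -37; d = -2; cross terms: (-2*-37 - 8*3)=50, (8*-6 - 16*-37)=544, (16*29 - 23*-6)=602, (23*39 - -19*29)=1448, (-19*3 - -2*39)=21; twice the area = |2665| = 2665; area = 2665/2; boundary points = 10 + 1 + 7 + 2 + 1 = 21; strictly interior points = area - boundary/2 + 1 = 1323; answer 1323
Part 3: B2 = 1323; c = -5; remainder = value at the root: -1*(-5)^3 + 3*(-5)^2 - 7*(-5)^1 + 1 = (125) + (75) + (35) + (1) = 236; answer 236
Part 4: B3 = 236; m = 493; 493 = 17 * 29; sigma = (1 + 17) * (1 + 29) = 18 * 30 = 540; answer 540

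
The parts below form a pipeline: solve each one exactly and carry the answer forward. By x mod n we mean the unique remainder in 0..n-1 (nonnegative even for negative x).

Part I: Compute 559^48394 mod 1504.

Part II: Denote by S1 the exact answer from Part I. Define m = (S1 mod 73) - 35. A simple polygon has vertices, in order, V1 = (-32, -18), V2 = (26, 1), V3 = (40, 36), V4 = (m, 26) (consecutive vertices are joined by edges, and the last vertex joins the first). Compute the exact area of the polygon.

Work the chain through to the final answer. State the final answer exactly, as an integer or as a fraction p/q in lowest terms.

981

Part I: squarings mod 1504: 559^1=559, 559^2=1153, 559^4=1377, 559^8=1089, 559^16=769, 559^32=289, 559^64=801, 559^128=897, 559^256=1473, 559^512=961, 559^1024=65, 559^2048=1217, 559^4096=1153, 559^8192=1377, 559^16384=1089, 559^32768=769; 559^48394 = 559^2 * 559^8 * 559^256 * 559^1024 * 559^2048 * 559^4096 * 559^8192 * 559^32768 = 1153 (mod 1504); answer 1153
Part II: S1 = 1153; m = 23; cross terms: (-32*1 - 26*-18)=436, (26*36 - 40*1)=896, (40*26 - 23*36)=212, (23*-18 - -32*26)=418; twice the area = |1962| = 1962; area = 981; answer 981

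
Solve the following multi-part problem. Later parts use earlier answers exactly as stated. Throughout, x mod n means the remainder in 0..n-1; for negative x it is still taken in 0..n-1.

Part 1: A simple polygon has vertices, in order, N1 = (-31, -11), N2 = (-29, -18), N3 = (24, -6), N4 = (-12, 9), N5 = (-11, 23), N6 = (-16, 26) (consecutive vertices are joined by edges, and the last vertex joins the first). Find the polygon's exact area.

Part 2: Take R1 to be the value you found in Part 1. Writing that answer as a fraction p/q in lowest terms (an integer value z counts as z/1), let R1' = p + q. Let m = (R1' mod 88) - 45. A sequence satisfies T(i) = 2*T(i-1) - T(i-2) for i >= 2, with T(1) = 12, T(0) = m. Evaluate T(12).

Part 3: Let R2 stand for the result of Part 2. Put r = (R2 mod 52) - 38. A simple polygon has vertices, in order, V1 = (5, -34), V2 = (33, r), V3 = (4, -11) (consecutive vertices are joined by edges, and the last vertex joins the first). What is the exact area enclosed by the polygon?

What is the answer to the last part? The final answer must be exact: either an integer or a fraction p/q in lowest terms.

341

Part 1: cross terms: (-31*-18 - -29*-11)=239, (-29*-6 - 24*-18)=606, (24*9 - -12*-6)=144, (-12*23 - -11*9)=-177, (-11*26 - -16*23)=82, (-16*-11 - -31*26)=982; twice the area = |1876| = 1876; area = 938; answer 938
Part 2: R1 = 938; threaded value p + q = 939; m = 14; T(2) = 2*(12) - 1*(14) = 10; iterating: T(2)=10, T(3)=8, T(4)=6, T(5)=4, T(6)=2, T(7)=0, T(8)=-2, T(9)=-4, T(10)=-6, T(11)=-8, T(12)=-10; answer -10
Part 3: R2 = -10; r = 4; cross terms: (5*4 - 33*-34)=1142, (33*-11 - 4*4)=-379, (4*-34 - 5*-11)=-81; twice the area = |682| = 682; area = 341; answer 341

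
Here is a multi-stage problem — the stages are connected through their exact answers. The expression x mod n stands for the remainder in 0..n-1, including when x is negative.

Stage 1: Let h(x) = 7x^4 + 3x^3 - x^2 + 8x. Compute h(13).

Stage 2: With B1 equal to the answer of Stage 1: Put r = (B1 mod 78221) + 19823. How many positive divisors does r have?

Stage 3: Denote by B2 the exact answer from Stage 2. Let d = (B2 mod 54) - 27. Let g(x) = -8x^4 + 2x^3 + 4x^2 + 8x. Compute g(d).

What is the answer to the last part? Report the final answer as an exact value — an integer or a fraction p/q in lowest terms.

Stage 1: 7*(13)^4 + 3*(13)^3 - 1*(13)^2 + 8*(13)^1 = (199927) + (6591) + (-169) + (104) = 206453; answer 206453
Stage 2: B1 = 206453; r = 69834; 69834 = 2 * 3 * 103 * 113; number of divisors = (1+1) * (1+1) * (1+1) * (1+1) = 16; answer 16
Stage 3: B2 = 16; d = -11; -8*(-11)^4 + 2*(-11)^3 + 4*(-11)^2 + 8*(-11)^1 = (-117128) + (-2662) + (484) + (-88) = -119394; answer -119394

-119394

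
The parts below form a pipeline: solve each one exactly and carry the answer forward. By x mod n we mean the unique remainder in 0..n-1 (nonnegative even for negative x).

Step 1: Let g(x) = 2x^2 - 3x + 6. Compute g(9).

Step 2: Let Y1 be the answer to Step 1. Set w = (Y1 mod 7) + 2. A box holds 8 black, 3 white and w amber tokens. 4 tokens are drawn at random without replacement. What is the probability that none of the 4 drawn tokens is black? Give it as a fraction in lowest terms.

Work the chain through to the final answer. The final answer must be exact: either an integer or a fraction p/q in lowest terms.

15/1001

Step 1: 2*(9)^2 - 3*(9)^1 + 6 = (162) + (-27) + (6) = 141; answer 141
Step 2: Y1 = 141; w = 3; total draws C(14,4) = 1001; favorable C(6,4) = 15; P = 15/1001; answer 15/1001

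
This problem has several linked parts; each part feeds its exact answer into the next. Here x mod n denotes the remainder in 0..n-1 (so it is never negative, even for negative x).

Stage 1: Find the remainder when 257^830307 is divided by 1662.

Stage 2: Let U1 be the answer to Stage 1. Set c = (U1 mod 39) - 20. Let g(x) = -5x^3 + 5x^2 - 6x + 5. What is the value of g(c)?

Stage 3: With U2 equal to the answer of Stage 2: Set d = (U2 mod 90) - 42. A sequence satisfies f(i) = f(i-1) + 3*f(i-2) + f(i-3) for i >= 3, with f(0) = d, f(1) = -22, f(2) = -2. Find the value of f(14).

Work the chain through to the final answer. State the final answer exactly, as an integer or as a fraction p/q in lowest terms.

-793242

Stage 1: squarings mod 1662: 257^1=257, 257^2=1231, 257^4=1279, 257^8=433, 257^16=1345, 257^32=769, 257^64=1351, 257^128=325, 257^256=919, 257^512=265, 257^1024=421, 257^2048=1069, 257^4096=967, 257^8192=1045, 257^16384=91, 257^32768=1633, 257^65536=841, 257^131072=931, 257^262144=859, 257^524288=1615; 257^830307 = 257^1 * 257^2 * 257^32 * 257^64 * 257^256 * 257^512 * 257^2048 * 257^8192 * 257^32768 * 257^262144 * 257^524288 = 1145 (mod 1662); answer 1145
Stage 2: U1 = 1145; c = -6; -5*(-6)^3 + 5*(-6)^2 - 6*(-6)^1 + 5 = (1080) + (180) + (36) + (5) = 1301; answer 1301
Stage 3: U2 = 1301; d = -1; f(3) = 1*(-2) + 3*(-22) + 1*(-1) = -69; iterating: f(3)=-69, f(4)=-97, f(5)=-306, f(6)=-666, f(7)=-1681, f(8)=-3985, f(9)=-9694, f(10)=-23330, f(11)=-56397, f(12)=-136081, f(13)=-328602, f(14)=-793242; answer -793242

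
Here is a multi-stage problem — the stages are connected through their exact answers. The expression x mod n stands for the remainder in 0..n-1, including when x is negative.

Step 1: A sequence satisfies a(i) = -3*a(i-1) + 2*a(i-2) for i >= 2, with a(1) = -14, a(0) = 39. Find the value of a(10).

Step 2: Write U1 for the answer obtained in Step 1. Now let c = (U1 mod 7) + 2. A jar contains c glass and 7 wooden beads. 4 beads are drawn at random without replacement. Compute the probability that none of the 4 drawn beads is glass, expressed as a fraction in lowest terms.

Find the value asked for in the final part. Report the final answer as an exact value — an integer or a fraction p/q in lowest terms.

5/143

Step 1: a(2) = -3*(-14) + 2*(39) = 120; iterating: a(2)=120, a(3)=-388, a(4)=1404, a(5)=-4988, a(6)=17772, a(7)=-63292, a(8)=225420, a(9)=-802844, a(10)=2859372; answer 2859372
Step 2: U1 = 2859372; c = 7; total draws C(14,4) = 1001; favorable C(7,4) = 35; P = 5/143; answer 5/143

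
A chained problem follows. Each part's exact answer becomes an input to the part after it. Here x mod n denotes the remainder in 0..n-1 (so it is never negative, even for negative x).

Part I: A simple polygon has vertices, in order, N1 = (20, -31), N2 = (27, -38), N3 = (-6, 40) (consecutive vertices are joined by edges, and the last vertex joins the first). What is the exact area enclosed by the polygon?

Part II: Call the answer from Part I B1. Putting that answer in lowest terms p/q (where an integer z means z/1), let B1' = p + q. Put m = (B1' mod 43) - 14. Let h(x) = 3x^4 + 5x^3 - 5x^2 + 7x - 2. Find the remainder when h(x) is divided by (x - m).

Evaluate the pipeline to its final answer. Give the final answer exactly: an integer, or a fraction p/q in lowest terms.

Part I: cross terms: (20*-38 - 27*-31)=77, (27*40 - -6*-38)=852, (-6*-31 - 20*40)=-614; twice the area = |315| = 315; area = 315/2; answer 315/2
Part II: B1 = 315/2; threaded value p + q = 317; m = 2; remainder = value at the root: 3*(2)^4 + 5*(2)^3 - 5*(2)^2 + 7*(2)^1 - 2 = (48) + (40) + (-20) + (14) + (-2) = 80; answer 80

80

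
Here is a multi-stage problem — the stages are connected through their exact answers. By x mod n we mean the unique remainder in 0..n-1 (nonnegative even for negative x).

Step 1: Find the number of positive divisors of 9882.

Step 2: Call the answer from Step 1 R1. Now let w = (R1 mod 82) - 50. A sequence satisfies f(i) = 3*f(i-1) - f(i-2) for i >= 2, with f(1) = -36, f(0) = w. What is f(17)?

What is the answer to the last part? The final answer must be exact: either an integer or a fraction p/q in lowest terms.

Step 1: 9882 = 2 * 3^4 * 61; number of divisors = (1+1) * (4+1) * (1+1) = 20; answer 20
Step 2: R1 = 20; w = -30; f(2) = 3*(-36) - 1*(-30) = -78; iterating: f(2)=-78, f(3)=-198, f(4)=-516, f(5)=-1350, f(6)=-3534, f(7)=-9252, f(8)=-24222, f(9)=-63414, f(10)=-166020, f(11)=-434646, f(12)=-1137918, f(13)=-2979108, f(14)=-7799406, f(15)=-20419110, f(16)=-53457924, f(17)=-139954662; answer -139954662

-139954662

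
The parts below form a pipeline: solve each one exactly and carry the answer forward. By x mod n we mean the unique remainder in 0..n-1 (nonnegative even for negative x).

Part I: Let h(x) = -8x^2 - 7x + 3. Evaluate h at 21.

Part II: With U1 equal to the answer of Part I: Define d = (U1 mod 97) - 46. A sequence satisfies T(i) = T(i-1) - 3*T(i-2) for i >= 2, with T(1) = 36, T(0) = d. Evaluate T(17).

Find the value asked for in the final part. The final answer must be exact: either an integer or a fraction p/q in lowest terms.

Part I: -8*(21)^2 - 7*(21)^1 + 3 = (-3528) + (-147) + (3) = -3672; answer -3672
Part II: U1 = -3672; d = -32; T(2) = 1*(36) - 3*(-32) = 132; iterating: T(2)=132, T(3)=24, T(4)=-372, T(5)=-444, T(6)=672, T(7)=2004, T(8)=-12, T(9)=-6024, T(10)=-5988, T(11)=12084, T(12)=30048, T(13)=-6204, T(14)=-96348, T(15)=-77736, T(16)=211308, T(17)=444516; answer 444516

444516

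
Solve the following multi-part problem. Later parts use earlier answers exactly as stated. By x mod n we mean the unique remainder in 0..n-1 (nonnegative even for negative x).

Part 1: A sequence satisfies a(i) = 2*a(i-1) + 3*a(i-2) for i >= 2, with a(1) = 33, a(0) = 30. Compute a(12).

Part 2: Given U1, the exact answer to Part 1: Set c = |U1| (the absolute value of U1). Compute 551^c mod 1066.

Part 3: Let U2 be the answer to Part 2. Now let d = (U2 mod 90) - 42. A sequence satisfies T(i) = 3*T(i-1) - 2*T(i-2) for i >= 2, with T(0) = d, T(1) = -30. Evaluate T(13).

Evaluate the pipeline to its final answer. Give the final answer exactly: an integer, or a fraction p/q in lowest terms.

Part 1: a(2) = 2*(33) + 3*(30) = 156; iterating: a(2)=156, a(3)=411, a(4)=1290, a(5)=3813, a(6)=11496, a(7)=34431, a(8)=103350, a(9)=309993, a(10)=930036, a(11)=2790051, a(12)=8370210; answer 8370210
Part 2: U1 = 8370210; c = 8370210; squarings mod 1066: 551^1=551, 551^2=857, 551^4=1041, 551^8=625, 551^16=469, 551^32=365, 551^64=1041, 551^128=625, 551^256=469, 551^512=365, 551^1024=1041, 551^2048=625, 551^4096=469, 551^8192=365, 551^16384=1041, 551^32768=625, 551^65536=469, 551^131072=365, 551^262144=1041, 551^524288=625, 551^1048576=469, 551^2097152=365, 551^4194304=1041; 551^8370210 = 551^2 * 551^32 * 551^2048 * 551^4096 * 551^8192 * 551^32768 * 551^65536 * 551^131072 * 551^262144 * 551^524288 * 551^1048576 * 551^2097152 * 551^4194304 = 493 (mod 1066); answer 493
Part 3: U2 = 493; d = 1; T(2) = 3*(-30) - 2*(1) = -92; iterating: T(2)=-92, T(3)=-216, T(4)=-464, T(5)=-960, T(6)=-1952, T(7)=-3936, T(8)=-7904, T(9)=-15840, T(10)=-31712, T(11)=-63456, T(12)=-126944, T(13)=-253920; answer -253920

-253920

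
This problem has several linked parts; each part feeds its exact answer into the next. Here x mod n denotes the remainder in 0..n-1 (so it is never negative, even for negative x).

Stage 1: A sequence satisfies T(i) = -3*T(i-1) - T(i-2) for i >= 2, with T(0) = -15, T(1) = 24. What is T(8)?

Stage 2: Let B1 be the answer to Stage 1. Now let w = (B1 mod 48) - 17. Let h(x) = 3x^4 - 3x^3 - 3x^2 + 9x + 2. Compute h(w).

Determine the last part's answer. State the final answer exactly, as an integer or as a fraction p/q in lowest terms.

44

Stage 1: T(2) = -3*(24) - 1*(-15) = -57; iterating: T(2)=-57, T(3)=147, T(4)=-384, T(5)=1005, T(6)=-2631, T(7)=6888, T(8)=-18033; answer -18033
Stage 2: B1 = -18033; w = -2; 3*(-2)^4 - 3*(-2)^3 - 3*(-2)^2 + 9*(-2)^1 + 2 = (48) + (24) + (-12) + (-18) + (2) = 44; answer 44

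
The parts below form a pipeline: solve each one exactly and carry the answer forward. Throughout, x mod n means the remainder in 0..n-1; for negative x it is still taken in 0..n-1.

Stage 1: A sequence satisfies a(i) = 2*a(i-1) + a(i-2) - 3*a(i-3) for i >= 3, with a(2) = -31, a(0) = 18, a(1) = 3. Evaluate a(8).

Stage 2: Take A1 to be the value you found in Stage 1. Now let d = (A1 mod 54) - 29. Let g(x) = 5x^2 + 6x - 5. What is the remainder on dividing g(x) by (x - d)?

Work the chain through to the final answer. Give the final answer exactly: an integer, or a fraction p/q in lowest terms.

643

Stage 1: a(3) = 2*(-31) + 1*(3) - 3*(18) = -113; iterating: a(3)=-113, a(4)=-266, a(5)=-552, a(6)=-1031, a(7)=-1816, a(8)=-3007; answer -3007
Stage 2: A1 = -3007; d = -12; remainder = value at the root: 5*(-12)^2 + 6*(-12)^1 - 5 = (720) + (-72) + (-5) = 643; answer 643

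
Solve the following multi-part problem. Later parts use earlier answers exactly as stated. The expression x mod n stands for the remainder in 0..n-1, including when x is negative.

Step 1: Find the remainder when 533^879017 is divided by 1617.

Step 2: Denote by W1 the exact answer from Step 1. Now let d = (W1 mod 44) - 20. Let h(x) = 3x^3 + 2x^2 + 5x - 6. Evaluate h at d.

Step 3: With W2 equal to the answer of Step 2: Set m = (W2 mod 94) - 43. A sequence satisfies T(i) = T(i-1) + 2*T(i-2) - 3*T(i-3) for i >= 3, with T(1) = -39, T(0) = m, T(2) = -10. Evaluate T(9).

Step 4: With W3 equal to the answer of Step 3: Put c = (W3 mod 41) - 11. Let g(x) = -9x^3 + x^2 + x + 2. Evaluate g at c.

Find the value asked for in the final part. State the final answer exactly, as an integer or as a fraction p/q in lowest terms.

-71578

Step 1: squarings mod 1617: 533^1=533, 533^2=1114, 533^4=757, 533^8=631, 533^16=379, 533^32=1345, 533^64=1219, 533^128=1555, 533^256=610, 533^512=190, 533^1024=526, 533^2048=169, 533^4096=1072, 533^8192=1114, 533^16384=757, 533^32768=631, 533^65536=379, 533^131072=1345, 533^262144=1219, 533^524288=1555; 533^879017 = 533^1 * 533^8 * 533^32 * 533^128 * 533^256 * 533^2048 * 533^8192 * 533^16384 * 533^65536 * 533^262144 * 533^524288 = 1037 (mod 1617); answer 1037
Step 2: W1 = 1037; d = 5; 3*(5)^3 + 2*(5)^2 + 5*(5)^1 - 6 = (375) + (50) + (25) + (-6) = 444; answer 444
Step 3: W2 = 444; m = 25; T(3) = 1*(-10) + 2*(-39) - 3*(25) = -163; iterating: T(3)=-163, T(4)=-66, T(5)=-362, T(6)=-5, T(7)=-531, T(8)=545, T(9)=-502; answer -502
Step 4: W3 = -502; c = 20; -9*(20)^3 + 1*(20)^2 + 1*(20)^1 + 2 = (-72000) + (400) + (20) + (2) = -71578; answer -71578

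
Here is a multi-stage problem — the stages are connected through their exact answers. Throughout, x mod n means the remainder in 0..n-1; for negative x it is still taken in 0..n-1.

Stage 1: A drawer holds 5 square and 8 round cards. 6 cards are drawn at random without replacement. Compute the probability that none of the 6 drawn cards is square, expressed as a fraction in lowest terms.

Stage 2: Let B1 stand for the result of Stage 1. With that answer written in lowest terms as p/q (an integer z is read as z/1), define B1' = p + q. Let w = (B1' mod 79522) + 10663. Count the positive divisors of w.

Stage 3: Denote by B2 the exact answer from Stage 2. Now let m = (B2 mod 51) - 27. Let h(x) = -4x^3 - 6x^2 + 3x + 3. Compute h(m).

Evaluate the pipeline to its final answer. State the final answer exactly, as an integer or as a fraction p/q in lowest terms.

Stage 1: total draws C(13,6) = 1716; favorable C(8,6) = 28; P = 7/429; answer 7/429
Stage 2: B1 = 7/429; threaded value p + q = 436; w = 11099; 11099 = 11 * 1009; number of divisors = (1+1) * (1+1) = 4; answer 4
Stage 3: B2 = 4; m = -23; -4*(-23)^3 - 6*(-23)^2 + 3*(-23)^1 + 3 = (48668) + (-3174) + (-69) + (3) = 45428; answer 45428

45428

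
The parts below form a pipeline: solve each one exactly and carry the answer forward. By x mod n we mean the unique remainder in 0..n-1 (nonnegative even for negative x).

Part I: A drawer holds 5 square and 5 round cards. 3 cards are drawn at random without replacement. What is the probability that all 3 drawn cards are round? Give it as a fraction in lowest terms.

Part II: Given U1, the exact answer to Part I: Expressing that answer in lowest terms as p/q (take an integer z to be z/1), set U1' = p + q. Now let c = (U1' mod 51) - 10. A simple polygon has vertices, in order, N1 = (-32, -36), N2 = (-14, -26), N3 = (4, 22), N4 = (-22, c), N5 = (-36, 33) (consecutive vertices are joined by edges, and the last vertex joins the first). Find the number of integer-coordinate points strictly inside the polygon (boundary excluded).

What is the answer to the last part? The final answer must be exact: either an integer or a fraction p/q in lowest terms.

Part I: total draws C(10,3) = 120; favorable C(5,3) = 10; P = 1/12; answer 1/12
Part II: U1 = 1/12; threaded value p + q = 13; c = 3; cross terms: (-32*-26 - -14*-36)=328, (-14*22 - 4*-26)=-204, (4*3 - -22*22)=496, (-22*33 - -36*3)=-618, (-36*-36 - -32*33)=2352; twice the area = |2354| = 2354; area = 1177; boundary points = 2 + 6 + 1 + 2 + 1 = 12; strictly interior points = area - boundary/2 + 1 = 1172; answer 1172

1172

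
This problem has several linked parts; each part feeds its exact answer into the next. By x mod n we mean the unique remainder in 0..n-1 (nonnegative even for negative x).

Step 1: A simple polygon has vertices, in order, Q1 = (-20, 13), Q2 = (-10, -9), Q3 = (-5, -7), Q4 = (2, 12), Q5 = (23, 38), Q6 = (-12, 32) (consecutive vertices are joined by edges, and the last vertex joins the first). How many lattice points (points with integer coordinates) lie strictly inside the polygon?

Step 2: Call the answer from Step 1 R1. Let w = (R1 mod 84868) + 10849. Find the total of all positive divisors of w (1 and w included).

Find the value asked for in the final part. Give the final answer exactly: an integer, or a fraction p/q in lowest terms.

Step 1: cross terms: (-20*-9 - -10*13)=310, (-10*-7 - -5*-9)=25, (-5*12 - 2*-7)=-46, (2*38 - 23*12)=-200, (23*32 - -12*38)=1192, (-12*13 - -20*32)=484; twice the area = |1765| = 1765; area = 1765/2; boundary points = 2 + 1 + 1 + 1 + 1 + 1 = 7; strictly interior points = area - boundary/2 + 1 = 880; answer 880
Step 2: R1 = 880; w = 11729; 11729 = 37 * 317; sigma = (1 + 37) * (1 + 317) = 38 * 318 = 12084; answer 12084

12084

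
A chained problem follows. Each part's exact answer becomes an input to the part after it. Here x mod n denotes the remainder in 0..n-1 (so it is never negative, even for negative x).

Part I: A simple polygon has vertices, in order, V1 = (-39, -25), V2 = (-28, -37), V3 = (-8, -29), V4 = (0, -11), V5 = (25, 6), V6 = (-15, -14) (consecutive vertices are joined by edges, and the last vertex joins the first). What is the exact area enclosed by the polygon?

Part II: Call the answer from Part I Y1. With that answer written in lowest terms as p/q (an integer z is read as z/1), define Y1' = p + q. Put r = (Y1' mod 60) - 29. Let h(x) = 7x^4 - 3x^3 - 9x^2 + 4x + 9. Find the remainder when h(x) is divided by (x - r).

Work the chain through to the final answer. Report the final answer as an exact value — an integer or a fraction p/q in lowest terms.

2275881

Part I: cross terms: (-39*-37 - -28*-25)=743, (-28*-29 - -8*-37)=516, (-8*-11 - 0*-29)=88, (0*6 - 25*-11)=275, (25*-14 - -15*6)=-260, (-15*-25 - -39*-14)=-171; twice the area = |1191| = 1191; area = 1191/2; answer 1191/2
Part II: Y1 = 1191/2; threaded value p + q = 1193; r = 24; remainder = value at the root: 7*(24)^4 - 3*(24)^3 - 9*(24)^2 + 4*(24)^1 + 9 = (2322432) + (-41472) + (-5184) + (96) + (9) = 2275881; answer 2275881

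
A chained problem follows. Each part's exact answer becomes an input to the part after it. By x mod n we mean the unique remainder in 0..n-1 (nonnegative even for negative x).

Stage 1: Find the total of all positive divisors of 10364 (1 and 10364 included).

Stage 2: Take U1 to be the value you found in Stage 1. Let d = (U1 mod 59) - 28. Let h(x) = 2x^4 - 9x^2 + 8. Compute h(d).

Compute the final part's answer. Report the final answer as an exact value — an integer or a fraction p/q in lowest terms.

Stage 1: 10364 = 2^2 * 2591; sigma = (1 + 2 + 4) * (1 + 2591) = 7 * 2592 = 18144; answer 18144
Stage 2: U1 = 18144; d = 3; 2*(3)^4 - 9*(3)^2 + 8 = (162) + (-81) + (8) = 89; answer 89

89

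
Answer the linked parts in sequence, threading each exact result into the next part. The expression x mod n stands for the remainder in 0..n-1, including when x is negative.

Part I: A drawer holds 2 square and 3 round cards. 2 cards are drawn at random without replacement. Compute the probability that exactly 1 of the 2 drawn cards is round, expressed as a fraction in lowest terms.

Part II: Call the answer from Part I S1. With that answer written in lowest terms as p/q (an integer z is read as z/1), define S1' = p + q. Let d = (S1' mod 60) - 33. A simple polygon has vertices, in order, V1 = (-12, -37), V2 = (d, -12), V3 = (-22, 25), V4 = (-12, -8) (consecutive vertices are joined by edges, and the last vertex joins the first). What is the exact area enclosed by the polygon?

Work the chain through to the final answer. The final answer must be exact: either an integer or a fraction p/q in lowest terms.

Part I: total draws C(5,2) = 10; favorable C(3,1)*C(2,1) = 6; P = 3/5; answer 3/5
Part II: S1 = 3/5; threaded value p + q = 8; d = -25; cross terms: (-12*-12 - -25*-37)=-781, (-25*25 - -22*-12)=-889, (-22*-8 - -12*25)=476, (-12*-37 - -12*-8)=348; twice the area = |-846| = 846; area = 423; answer 423

423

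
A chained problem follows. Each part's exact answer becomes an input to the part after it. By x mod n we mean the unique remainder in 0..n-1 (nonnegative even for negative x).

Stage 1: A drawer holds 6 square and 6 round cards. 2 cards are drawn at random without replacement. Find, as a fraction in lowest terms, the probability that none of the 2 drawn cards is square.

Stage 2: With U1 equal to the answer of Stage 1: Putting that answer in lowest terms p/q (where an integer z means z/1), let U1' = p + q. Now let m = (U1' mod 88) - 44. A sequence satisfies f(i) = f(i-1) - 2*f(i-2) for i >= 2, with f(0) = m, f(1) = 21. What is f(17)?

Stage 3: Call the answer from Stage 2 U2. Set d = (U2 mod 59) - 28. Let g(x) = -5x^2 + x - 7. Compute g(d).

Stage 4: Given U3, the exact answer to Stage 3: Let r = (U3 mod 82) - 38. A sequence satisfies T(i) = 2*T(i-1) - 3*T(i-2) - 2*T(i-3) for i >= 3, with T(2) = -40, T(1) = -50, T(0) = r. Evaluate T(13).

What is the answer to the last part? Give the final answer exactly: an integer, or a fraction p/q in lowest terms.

-36120

Stage 1: total draws C(12,2) = 66; favorable C(6,2) = 15; P = 5/22; answer 5/22
Stage 2: U1 = 5/22; threaded value p + q = 27; m = -17; f(2) = 1*(21) - 2*(-17) = 55; iterating: f(2)=55, f(3)=13, f(4)=-97, f(5)=-123, f(6)=71, f(7)=317, f(8)=175, f(9)=-459, f(10)=-809, f(11)=109, f(12)=1727, f(13)=1509, f(14)=-1945, f(15)=-4963, f(16)=-1073, f(17)=8853; answer 8853
Stage 3: U2 = 8853; d = -25; -5*(-25)^2 + 1*(-25)^1 - 7 = (-3125) + (-25) + (-7) = -3157; answer -3157
Stage 4: U3 = -3157; r = 3; T(3) = 2*(-40) - 3*(-50) - 2*(3) = 64; iterating: T(3)=64, T(4)=348, T(5)=584, T(6)=-4, T(7)=-2456, T(8)=-6068, T(9)=-4760, T(10)=13596, T(11)=53608, T(12)=75948, T(13)=-36120; answer -36120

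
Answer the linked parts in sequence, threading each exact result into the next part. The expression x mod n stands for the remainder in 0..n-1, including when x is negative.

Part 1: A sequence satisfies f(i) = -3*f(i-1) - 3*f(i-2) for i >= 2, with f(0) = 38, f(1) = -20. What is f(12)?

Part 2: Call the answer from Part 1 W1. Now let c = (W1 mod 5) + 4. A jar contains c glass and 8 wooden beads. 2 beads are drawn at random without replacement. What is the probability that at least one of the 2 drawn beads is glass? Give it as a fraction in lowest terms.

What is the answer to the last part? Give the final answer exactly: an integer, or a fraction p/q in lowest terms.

9/13

Part 1: f(2) = -3*(-20) - 3*(38) = -54; iterating: f(2)=-54, f(3)=222, f(4)=-504, f(5)=846, f(6)=-1026, f(7)=540, f(8)=1458, f(9)=-5994, f(10)=13608, f(11)=-22842, f(12)=27702; answer 27702
Part 2: W1 = 27702; c = 6; total draws C(14,2) = 91; complement C(8,2) = 28; favorable 91 - 28 = 63; P = 9/13; answer 9/13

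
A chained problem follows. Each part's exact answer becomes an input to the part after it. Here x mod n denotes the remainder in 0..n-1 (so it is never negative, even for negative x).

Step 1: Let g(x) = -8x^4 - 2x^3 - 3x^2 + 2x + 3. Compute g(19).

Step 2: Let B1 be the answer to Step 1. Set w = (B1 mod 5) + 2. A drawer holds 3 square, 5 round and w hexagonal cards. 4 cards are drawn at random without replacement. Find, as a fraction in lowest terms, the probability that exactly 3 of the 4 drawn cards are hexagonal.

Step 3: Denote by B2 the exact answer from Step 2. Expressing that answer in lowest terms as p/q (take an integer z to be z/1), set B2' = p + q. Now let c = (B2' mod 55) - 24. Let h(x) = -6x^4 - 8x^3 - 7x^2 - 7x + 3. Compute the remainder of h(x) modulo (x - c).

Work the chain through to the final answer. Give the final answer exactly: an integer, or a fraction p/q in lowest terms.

Step 1: -8*(19)^4 - 2*(19)^3 - 3*(19)^2 + 2*(19)^1 + 3 = (-1042568) + (-13718) + (-1083) + (38) + (3) = -1057328; answer -1057328
Step 2: B1 = -1057328; w = 4; total draws C(12,4) = 495; favorable C(4,3)*C(8,1) = 32; P = 32/495; answer 32/495
Step 3: B2 = 32/495; threaded value p + q = 527; c = 8; remainder = value at the root: -6*(8)^4 - 8*(8)^3 - 7*(8)^2 - 7*(8)^1 + 3 = (-24576) + (-4096) + (-448) + (-56) + (3) = -29173; answer -29173

-29173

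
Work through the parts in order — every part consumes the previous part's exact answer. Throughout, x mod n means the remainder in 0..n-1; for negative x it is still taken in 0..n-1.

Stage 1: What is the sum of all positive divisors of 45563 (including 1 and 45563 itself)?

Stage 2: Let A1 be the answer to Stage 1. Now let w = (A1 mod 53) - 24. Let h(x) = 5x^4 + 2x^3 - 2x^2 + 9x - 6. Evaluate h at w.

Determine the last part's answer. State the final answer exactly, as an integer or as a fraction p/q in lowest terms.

815374

Stage 1: 45563 = 7 * 23 * 283; sigma = (1 + 7) * (1 + 23) * (1 + 283) = 8 * 24 * 284 = 54528; answer 54528
Stage 2: A1 = 54528; w = 20; 5*(20)^4 + 2*(20)^3 - 2*(20)^2 + 9*(20)^1 - 6 = (800000) + (16000) + (-800) + (180) + (-6) = 815374; answer 815374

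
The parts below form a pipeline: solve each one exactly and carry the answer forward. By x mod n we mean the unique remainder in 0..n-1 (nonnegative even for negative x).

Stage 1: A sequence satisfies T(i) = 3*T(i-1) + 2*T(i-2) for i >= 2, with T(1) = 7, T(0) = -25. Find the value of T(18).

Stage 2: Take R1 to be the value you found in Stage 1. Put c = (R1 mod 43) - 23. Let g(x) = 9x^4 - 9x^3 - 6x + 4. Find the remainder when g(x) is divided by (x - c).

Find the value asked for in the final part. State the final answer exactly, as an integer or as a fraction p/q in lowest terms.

-2

Stage 1: T(2) = 3*(7) + 2*(-25) = -29; iterating: T(2)=-29, T(3)=-73, T(4)=-277, T(5)=-977, T(6)=-3485, T(7)=-12409, T(8)=-44197, T(9)=-157409, T(10)=-560621, T(11)=-1996681, T(12)=-7111285, T(13)=-25327217, T(14)=-90204221, T(15)=-321267097, T(16)=-1144209733, T(17)=-4075163393, T(18)=-14513909645; answer -14513909645
Stage 2: R1 = -14513909645; c = 1; remainder = value at the root: 9*(1)^4 - 9*(1)^3 - 6*(1)^1 + 4 = (9) + (-9) + (-6) + (4) = -2; answer -2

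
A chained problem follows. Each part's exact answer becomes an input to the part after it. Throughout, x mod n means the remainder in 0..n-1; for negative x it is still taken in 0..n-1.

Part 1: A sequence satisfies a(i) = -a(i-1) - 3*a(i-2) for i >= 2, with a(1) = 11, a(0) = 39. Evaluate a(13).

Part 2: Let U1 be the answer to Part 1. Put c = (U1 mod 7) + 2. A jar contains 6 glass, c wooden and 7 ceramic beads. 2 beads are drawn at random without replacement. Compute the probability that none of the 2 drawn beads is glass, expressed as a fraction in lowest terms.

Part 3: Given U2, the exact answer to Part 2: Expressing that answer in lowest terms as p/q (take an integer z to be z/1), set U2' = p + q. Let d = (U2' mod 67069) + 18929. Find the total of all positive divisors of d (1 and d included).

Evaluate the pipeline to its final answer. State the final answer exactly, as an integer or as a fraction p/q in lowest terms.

Part 1: a(2) = -1*(11) - 3*(39) = -128; iterating: a(2)=-128, a(3)=95, a(4)=289, a(5)=-574, a(6)=-293, a(7)=2015, a(8)=-1136, a(9)=-4909, a(10)=8317, a(11)=6410, a(12)=-31361, a(13)=12131; answer 12131
Part 2: U1 = 12131; c = 2; total draws C(15,2) = 105; favorable C(9,2) = 36; P = 12/35; answer 12/35
Part 3: U2 = 12/35; threaded value p + q = 47; d = 18976; 18976 = 2^5 * 593; sigma = (1 + 2 + 4 + 8 + 16 + 32) * (1 + 593) = 63 * 594 = 37422; answer 37422

37422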